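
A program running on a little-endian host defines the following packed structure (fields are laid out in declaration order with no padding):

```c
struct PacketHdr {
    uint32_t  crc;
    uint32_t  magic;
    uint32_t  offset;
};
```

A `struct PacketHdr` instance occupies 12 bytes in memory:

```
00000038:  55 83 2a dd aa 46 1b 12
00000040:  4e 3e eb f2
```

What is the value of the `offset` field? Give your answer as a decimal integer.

`offset` follows `crc` (4 B), `magic` (4 B), so it starts at offset 4 + 4 = 8 and occupies 4 bytes.
Bytes at offsets 8..11: 4E 3E EB F2.
Little-endian: lowest address holds the least-significant byte.
Reassemble most-significant byte first: F2 EB 3E 4E → 0xF2EB3E4E.
0xF2EB3E4E = 4075503182.

4075503182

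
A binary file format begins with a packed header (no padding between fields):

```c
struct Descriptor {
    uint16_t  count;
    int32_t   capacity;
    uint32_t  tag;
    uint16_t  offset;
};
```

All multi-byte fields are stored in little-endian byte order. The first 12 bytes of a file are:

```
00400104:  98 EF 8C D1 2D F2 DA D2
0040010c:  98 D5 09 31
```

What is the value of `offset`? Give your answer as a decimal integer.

12553

`offset` follows `count` (2 B), `capacity` (4 B), `tag` (4 B), so it starts at offset 2 + 4 + 4 = 10 and occupies 2 bytes.
Bytes at offsets 10..11: 09 31.
In little-endian order the low byte comes first in memory.
Reassemble most-significant byte first: 31 09 → 0x3109.
0x3109 = 12553.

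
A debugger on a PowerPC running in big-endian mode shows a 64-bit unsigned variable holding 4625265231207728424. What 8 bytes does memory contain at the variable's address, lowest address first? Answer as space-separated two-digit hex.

4625265231207728424 in hexadecimal, padded to 64 bits, is 0x40303E38DA1A0528.
Split into bytes (most-significant first): 40 30 3E 38 DA 1A 05 28.
Big-endian stores the most-significant byte at the lowest address.
So the memory order matches the most-significant-first order: 40 30 3E 38 DA 1A 05 28.

40 30 3E 38 DA 1A 05 28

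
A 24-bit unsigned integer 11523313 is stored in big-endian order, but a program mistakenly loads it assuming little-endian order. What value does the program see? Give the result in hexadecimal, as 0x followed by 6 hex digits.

0xF1D4AF

11523313 in 24-bit hexadecimal is 0xAFD4F1.
Stored big-endian, the bytes at ascending addresses are AF D4 F1.
Read back as little-endian, the first byte is least significant, giving 0xF1D4AF.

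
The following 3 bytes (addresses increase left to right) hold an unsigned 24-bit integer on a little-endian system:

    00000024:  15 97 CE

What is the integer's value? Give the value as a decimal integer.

13539093

In little-endian order the low byte comes first in memory.
Reassemble most-significant byte first: CE 97 15 → 0xCE9715.
0xCE9715 = 13539093.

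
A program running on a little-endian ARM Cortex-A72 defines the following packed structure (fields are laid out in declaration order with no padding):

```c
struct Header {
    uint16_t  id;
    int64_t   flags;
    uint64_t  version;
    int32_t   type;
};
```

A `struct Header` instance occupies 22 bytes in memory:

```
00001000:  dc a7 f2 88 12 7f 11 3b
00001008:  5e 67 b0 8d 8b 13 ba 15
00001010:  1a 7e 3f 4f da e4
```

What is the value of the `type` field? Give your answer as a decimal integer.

`type` follows `id` (2 B), `flags` (8 B), `version` (8 B), so it starts at offset 2 + 8 + 8 = 18 and occupies 4 bytes.
Bytes at offsets 18..21: 3F 4F DA E4.
Little-endian stores the least-significant byte at the lowest address.
Reassemble most-significant byte first: E4 DA 4F 3F → 0xE4DA4F3F.
Top bit is set, so as a signed 32-bit value this is 0xE4DA4F3F − 2^32 = -455454913.

-455454913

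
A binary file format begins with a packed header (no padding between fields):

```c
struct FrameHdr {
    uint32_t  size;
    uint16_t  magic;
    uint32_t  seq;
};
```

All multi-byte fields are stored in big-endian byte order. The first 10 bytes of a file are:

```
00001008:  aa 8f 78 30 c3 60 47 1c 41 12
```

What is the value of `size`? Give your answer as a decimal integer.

2861529136

`size` is the first field, at byte offset 0, occupying 4 bytes.
Bytes at offsets 0..3: AA 8F 78 30.
In big-endian order the high byte comes first in memory.
The bytes are already most-significant first: 0xAA8F7830.
0xAA8F7830 = 2861529136.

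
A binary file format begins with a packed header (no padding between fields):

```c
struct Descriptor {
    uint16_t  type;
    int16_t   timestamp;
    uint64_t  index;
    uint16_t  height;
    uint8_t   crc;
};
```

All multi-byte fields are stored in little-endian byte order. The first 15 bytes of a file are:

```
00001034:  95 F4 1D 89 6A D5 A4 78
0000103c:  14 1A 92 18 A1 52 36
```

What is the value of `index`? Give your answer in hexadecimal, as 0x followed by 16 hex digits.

`index` follows `type` (2 B), `timestamp` (2 B), so it starts at offset 2 + 2 = 4 and occupies 8 bytes.
Bytes at offsets 4..11: 6A D5 A4 78 14 1A 92 18.
In little-endian order the low byte comes first in memory.
Reassemble most-significant byte first: 18 92 1A 14 78 A4 D5 6A → 0x18921A1478A4D56A.

0x18921A1478A4D56A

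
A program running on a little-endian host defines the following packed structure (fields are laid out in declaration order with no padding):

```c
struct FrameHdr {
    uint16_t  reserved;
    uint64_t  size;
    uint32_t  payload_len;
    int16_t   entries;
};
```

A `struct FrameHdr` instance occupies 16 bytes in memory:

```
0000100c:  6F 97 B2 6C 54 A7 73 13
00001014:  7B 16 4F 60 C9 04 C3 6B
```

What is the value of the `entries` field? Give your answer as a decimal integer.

27587

`entries` follows `reserved` (2 B), `size` (8 B), `payload_len` (4 B), so it starts at offset 2 + 8 + 4 = 14 and occupies 2 bytes.
Bytes at offsets 14..15: C3 6B.
Little-endian stores the least-significant byte at the lowest address.
Reassemble most-significant byte first: 6B C3 → 0x6BC3.
0x6BC3 = 27587.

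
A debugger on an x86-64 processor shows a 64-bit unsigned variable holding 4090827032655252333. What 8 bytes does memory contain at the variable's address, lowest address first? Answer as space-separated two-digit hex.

4090827032655252333 in hexadecimal, padded to 64 bits, is 0x38C5898316FB4B6D.
Split into bytes (most-significant first): 38 C5 89 83 16 FB 4B 6D.
Little-endian: lowest address holds the least-significant byte.
So at ascending addresses the bytes are 6D 4B FB 16 83 89 C5 38.

6D 4B FB 16 83 89 C5 38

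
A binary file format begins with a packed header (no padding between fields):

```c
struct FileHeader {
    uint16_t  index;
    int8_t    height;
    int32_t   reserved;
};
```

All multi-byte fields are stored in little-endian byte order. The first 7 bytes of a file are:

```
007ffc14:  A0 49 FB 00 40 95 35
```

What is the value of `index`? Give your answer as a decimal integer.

18848

`index` is the first field, at byte offset 0, occupying 2 bytes.
Bytes at offsets 0..1: A0 49.
Little-endian stores the least-significant byte at the lowest address.
Reassemble most-significant byte first: 49 A0 → 0x49A0.
0x49A0 = 18848.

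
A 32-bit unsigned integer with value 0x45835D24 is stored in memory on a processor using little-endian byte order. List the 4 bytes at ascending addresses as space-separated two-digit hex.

24 5D 83 45

Split into bytes (most-significant first): 45 83 5D 24.
In little-endian order the low byte comes first in memory.
So at ascending addresses the bytes are 24 5D 83 45.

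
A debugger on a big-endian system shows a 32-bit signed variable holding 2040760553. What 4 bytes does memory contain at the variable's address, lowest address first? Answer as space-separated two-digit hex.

79 A3 88 E9

2040760553 in hexadecimal, padded to 32 bits, is 0x79A388E9.
Split into bytes (most-significant first): 79 A3 88 E9.
In big-endian order the high byte comes first in memory.
So the memory order matches the most-significant-first order: 79 A3 88 E9.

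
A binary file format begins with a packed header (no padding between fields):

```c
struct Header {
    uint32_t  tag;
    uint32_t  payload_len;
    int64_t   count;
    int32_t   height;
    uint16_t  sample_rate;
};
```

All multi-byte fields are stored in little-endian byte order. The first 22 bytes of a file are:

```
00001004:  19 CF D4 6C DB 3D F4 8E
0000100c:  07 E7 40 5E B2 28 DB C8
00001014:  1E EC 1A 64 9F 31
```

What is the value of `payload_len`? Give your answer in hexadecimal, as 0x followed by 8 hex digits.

0x8EF43DDB

`payload_len` follows `tag` (4 bytes), so it starts at byte offset 4 and occupies 4 bytes.
Bytes at offsets 4..7: DB 3D F4 8E.
Little-endian stores the least-significant byte at the lowest address.
Reassemble most-significant byte first: 8E F4 3D DB → 0x8EF43DDB.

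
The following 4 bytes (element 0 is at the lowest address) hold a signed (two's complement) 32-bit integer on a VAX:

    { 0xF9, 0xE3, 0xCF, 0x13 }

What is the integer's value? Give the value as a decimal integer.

Little-endian stores the least-significant byte at the lowest address.
Reassemble most-significant byte first: 13 CF E3 F9 → 0x13CFE3F9.
0x13CFE3F9 = 332391417.

332391417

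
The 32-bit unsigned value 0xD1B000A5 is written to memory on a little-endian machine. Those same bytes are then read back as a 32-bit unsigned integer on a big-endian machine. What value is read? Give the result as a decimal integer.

Stored little-endian, the bytes at ascending addresses are A5 00 B0 D1.
Read back as big-endian, the last byte is least significant, giving 0xA500B0D1.
0xA500B0D1 = 2768285905.

2768285905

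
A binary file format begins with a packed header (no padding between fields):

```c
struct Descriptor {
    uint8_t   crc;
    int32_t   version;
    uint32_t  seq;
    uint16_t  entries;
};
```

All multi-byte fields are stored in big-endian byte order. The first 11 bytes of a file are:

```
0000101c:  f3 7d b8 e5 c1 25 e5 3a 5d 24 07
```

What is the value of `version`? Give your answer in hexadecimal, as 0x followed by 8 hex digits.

0x7DB8E5C1

`version` follows `crc` (1 byte), so it starts at byte offset 1 and occupies 4 bytes.
Bytes at offsets 1..4: 7D B8 E5 C1.
In big-endian order the high byte comes first in memory.
The bytes are already most-significant first: 0x7DB8E5C1.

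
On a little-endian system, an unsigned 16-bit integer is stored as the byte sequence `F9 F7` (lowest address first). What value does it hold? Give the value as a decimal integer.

63481

Little-endian stores the least-significant byte at the lowest address.
Reassemble most-significant byte first: F7 F9 → 0xF7F9.
0xF7F9 = 63481.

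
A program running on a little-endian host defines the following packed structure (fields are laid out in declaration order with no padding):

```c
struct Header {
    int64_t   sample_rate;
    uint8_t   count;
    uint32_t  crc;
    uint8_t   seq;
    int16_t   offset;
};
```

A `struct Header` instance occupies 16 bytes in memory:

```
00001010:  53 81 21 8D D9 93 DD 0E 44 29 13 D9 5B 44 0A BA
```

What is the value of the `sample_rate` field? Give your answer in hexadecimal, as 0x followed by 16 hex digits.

0x0EDD93D98D218153

`sample_rate` is the first field, at byte offset 0, occupying 8 bytes.
Bytes at offsets 0..7: 53 81 21 8D D9 93 DD 0E.
Little-endian: lowest address holds the least-significant byte.
Reassemble most-significant byte first: 0E DD 93 D9 8D 21 81 53 → 0x0EDD93D98D218153.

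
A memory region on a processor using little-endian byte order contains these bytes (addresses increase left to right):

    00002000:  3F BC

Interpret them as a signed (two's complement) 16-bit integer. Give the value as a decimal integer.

In little-endian order the low byte comes first in memory.
Reassemble most-significant byte first: BC 3F → 0xBC3F.
Top bit is set, so as a signed 16-bit value this is 0xBC3F − 2^16 = -17345.

-17345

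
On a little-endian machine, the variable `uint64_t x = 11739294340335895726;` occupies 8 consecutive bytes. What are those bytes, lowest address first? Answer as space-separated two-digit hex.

11739294340335895726 in hexadecimal, padded to 64 bits, is 0xA2EA5A014D7984AE.
Split into bytes (most-significant first): A2 EA 5A 01 4D 79 84 AE.
In little-endian order the low byte comes first in memory.
So at ascending addresses the bytes are AE 84 79 4D 01 5A EA A2.

AE 84 79 4D 01 5A EA A2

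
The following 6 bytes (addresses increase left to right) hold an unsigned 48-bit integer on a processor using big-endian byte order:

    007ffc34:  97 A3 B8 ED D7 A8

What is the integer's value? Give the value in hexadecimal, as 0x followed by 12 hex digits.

0x97A3B8EDD7A8

Big-endian stores the most-significant byte at the lowest address.
The bytes are already most-significant first: 0x97A3B8EDD7A8.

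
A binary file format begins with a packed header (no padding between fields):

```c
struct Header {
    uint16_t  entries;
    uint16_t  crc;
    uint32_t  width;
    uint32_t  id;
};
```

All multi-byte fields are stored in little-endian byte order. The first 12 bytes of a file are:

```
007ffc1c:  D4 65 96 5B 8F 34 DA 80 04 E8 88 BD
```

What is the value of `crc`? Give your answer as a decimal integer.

23446

`crc` follows `entries` (2 bytes), so it starts at byte offset 2 and occupies 2 bytes.
Bytes at offsets 2..3: 96 5B.
Little-endian stores the least-significant byte at the lowest address.
Reassemble most-significant byte first: 5B 96 → 0x5B96.
0x5B96 = 23446.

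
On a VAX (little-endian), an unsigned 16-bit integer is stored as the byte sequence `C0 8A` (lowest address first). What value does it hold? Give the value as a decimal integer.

Little-endian stores the least-significant byte at the lowest address.
Reassemble most-significant byte first: 8A C0 → 0x8AC0.
0x8AC0 = 35520.

35520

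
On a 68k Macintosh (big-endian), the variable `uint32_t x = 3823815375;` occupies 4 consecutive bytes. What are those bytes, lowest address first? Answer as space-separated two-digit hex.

E3 EA CA CF

3823815375 in hexadecimal, padded to 32 bits, is 0xE3EACACF.
Split into bytes (most-significant first): E3 EA CA CF.
Big-endian stores the most-significant byte at the lowest address.
So the memory order matches the most-significant-first order: E3 EA CA CF.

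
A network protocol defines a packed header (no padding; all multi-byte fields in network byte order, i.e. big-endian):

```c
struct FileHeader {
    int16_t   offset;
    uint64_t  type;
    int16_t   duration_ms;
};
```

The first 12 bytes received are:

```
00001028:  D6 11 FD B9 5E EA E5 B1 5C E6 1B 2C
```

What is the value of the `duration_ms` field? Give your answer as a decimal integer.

`duration_ms` follows `offset` (2 B), `type` (8 B), so it starts at offset 2 + 8 = 10 and occupies 2 bytes.
Bytes at offsets 10..11: 1B 2C.
Big-endian: lowest address holds the most-significant byte.
The bytes are already most-significant first: 0x1B2C.
0x1B2C = 6956.

6956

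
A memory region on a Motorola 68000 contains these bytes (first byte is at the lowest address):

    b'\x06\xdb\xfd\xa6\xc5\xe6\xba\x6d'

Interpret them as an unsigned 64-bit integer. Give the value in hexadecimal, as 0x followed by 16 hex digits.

0x06DBFDA6C5E6BA6D

Big-endian: lowest address holds the most-significant byte.
The bytes are already most-significant first: 0x06DBFDA6C5E6BA6D.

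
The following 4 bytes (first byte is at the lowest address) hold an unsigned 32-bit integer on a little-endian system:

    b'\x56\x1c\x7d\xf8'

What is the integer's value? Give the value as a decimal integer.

In little-endian order the low byte comes first in memory.
Reassemble most-significant byte first: F8 7D 1C 56 → 0xF87D1C56.
0xF87D1C56 = 4168948822.

4168948822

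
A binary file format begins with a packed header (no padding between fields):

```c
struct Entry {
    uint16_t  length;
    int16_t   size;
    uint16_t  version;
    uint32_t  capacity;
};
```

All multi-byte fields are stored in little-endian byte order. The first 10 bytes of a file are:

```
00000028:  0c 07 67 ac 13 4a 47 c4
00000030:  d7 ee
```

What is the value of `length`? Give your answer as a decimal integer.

`length` is the first field, at byte offset 0, occupying 2 bytes.
Bytes at offsets 0..1: 0C 07.
In little-endian order the low byte comes first in memory.
Reassemble most-significant byte first: 07 0C → 0x070C.
0x070C = 1804.

1804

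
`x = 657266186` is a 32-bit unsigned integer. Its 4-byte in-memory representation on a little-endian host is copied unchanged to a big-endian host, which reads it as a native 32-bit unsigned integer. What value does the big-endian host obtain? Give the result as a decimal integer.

169225511

657266186 in 32-bit hexadecimal is 0x272D160A.
Stored little-endian, the bytes at ascending addresses are 0A 16 2D 27.
Read back as big-endian, the last byte is least significant, giving 0x0A162D27.
0x0A162D27 = 169225511.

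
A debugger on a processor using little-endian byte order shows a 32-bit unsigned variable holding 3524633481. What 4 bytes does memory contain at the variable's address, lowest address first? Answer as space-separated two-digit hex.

89 A3 15 D2

3524633481 in hexadecimal, padded to 32 bits, is 0xD215A389.
Split into bytes (most-significant first): D2 15 A3 89.
Little-endian: lowest address holds the least-significant byte.
So at ascending addresses the bytes are 89 A3 15 D2.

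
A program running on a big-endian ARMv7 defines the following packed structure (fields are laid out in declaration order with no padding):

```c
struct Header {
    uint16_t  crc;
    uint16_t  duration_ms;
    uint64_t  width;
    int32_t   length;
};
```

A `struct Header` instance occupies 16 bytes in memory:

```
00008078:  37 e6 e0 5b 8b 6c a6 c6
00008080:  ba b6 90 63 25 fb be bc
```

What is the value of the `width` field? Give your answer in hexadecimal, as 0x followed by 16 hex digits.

`width` follows `crc` (2 B), `duration_ms` (2 B), so it starts at offset 2 + 2 = 4 and occupies 8 bytes.
Bytes at offsets 4..11: 8B 6C A6 C6 BA B6 90 63.
Big-endian: lowest address holds the most-significant byte.
The bytes are already most-significant first: 0x8B6CA6C6BAB69063.

0x8B6CA6C6BAB69063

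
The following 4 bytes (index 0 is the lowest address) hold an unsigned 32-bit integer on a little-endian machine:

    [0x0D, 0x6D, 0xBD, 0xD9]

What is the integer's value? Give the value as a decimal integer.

In little-endian order the low byte comes first in memory.
Reassemble most-significant byte first: D9 BD 6D 0D → 0xD9BD6D0D.
0xD9BD6D0D = 3653070093.

3653070093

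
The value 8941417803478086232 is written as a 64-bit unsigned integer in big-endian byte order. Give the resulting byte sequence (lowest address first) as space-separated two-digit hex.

7C 16 4C 1E 5C AA 32 58

8941417803478086232 in hexadecimal, padded to 64 bits, is 0x7C164C1E5CAA3258.
Split into bytes (most-significant first): 7C 16 4C 1E 5C AA 32 58.
Big-endian stores the most-significant byte at the lowest address.
So the memory order matches the most-significant-first order: 7C 16 4C 1E 5C AA 32 58.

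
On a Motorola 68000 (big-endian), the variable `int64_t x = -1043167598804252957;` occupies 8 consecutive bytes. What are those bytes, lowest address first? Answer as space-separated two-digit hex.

F1 85 EC 98 88 13 46 E3

Two's complement of -1043167598804252957 in 64 bits: 1043167598804252957 = 0x0E7A136777ECB91D; invert → 0xF185EC98881346E2; add 1 → 0xF185EC98881346E3.
Split into bytes (most-significant first): F1 85 EC 98 88 13 46 E3.
In big-endian order the high byte comes first in memory.
So the memory order matches the most-significant-first order: F1 85 EC 98 88 13 46 E3.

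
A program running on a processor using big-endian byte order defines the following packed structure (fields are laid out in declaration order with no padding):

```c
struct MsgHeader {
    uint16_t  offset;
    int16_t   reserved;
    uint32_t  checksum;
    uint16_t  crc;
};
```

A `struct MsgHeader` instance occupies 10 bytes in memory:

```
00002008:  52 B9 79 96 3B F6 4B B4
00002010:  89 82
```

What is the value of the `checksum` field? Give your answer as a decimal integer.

`checksum` follows `offset` (2 B), `reserved` (2 B), so it starts at offset 2 + 2 = 4 and occupies 4 bytes.
Bytes at offsets 4..7: 3B F6 4B B4.
In big-endian order the high byte comes first in memory.
The bytes are already most-significant first: 0x3BF64BB4.
0x3BF64BB4 = 1005996980.

1005996980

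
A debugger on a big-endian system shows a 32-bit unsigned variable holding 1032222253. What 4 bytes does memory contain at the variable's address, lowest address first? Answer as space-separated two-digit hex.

3D 86 76 2D

1032222253 in hexadecimal, padded to 32 bits, is 0x3D86762D.
Split into bytes (most-significant first): 3D 86 76 2D.
Big-endian stores the most-significant byte at the lowest address.
So the memory order matches the most-significant-first order: 3D 86 76 2D.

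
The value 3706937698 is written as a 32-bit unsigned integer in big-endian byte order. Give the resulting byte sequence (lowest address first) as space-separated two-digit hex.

3706937698 in hexadecimal, padded to 32 bits, is 0xDCF36162.
Split into bytes (most-significant first): DC F3 61 62.
Big-endian stores the most-significant byte at the lowest address.
So the memory order matches the most-significant-first order: DC F3 61 62.

DC F3 61 62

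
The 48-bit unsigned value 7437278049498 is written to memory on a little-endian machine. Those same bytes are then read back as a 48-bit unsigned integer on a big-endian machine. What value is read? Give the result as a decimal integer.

240742859588358

7437278049498 in 48-bit hexadecimal is 0x06C3A050F4DA.
Stored little-endian, the bytes at ascending addresses are DA F4 50 A0 C3 06.
Read back as big-endian, the last byte is least significant, giving 0xDAF450A0C306.
0xDAF450A0C306 = 240742859588358.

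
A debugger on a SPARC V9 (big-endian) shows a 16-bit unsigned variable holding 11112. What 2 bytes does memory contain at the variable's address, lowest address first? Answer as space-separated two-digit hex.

11112 in hexadecimal, padded to 16 bits, is 0x2B68.
Split into bytes (most-significant first): 2B 68.
Big-endian: lowest address holds the most-significant byte.
So the memory order matches the most-significant-first order: 2B 68.

2B 68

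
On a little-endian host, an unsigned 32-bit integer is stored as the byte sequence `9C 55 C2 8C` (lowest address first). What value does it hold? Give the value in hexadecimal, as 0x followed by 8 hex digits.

0x8CC2559C

Little-endian stores the least-significant byte at the lowest address.
Reassemble most-significant byte first: 8C C2 55 9C → 0x8CC2559C.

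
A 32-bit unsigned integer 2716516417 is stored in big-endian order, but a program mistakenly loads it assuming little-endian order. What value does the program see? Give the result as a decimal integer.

1103162017

2716516417 in 32-bit hexadecimal is 0xA1EAC041.
Stored big-endian, the bytes at ascending addresses are A1 EA C0 41.
Read back as little-endian, the first byte is least significant, giving 0x41C0EAA1.
0x41C0EAA1 = 1103162017.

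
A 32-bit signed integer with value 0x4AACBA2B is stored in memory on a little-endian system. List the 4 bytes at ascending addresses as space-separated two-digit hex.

2B BA AC 4A

Split into bytes (most-significant first): 4A AC BA 2B.
Little-endian stores the least-significant byte at the lowest address.
So at ascending addresses the bytes are 2B BA AC 4A.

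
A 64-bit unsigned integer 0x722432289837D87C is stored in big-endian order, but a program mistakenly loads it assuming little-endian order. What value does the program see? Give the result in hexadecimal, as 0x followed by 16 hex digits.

0x7CD8379828322472

Stored big-endian, the bytes at ascending addresses are 72 24 32 28 98 37 D8 7C.
Read back as little-endian, the first byte is least significant, giving 0x7CD8379828322472.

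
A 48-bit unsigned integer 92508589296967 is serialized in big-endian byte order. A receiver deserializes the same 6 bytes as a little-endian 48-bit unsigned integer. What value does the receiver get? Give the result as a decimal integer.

78673513620052

92508589296967 in 48-bit hexadecimal is 0x5422D59A8D47.
Stored big-endian, the bytes at ascending addresses are 54 22 D5 9A 8D 47.
Read back as little-endian, the first byte is least significant, giving 0x478D9AD52254.
0x478D9AD52254 = 78673513620052.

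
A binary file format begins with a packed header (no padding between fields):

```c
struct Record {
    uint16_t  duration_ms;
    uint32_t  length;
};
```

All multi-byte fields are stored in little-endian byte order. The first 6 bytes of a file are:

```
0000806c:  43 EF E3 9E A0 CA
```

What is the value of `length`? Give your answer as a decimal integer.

`length` follows `duration_ms` (2 bytes), so it starts at byte offset 2 and occupies 4 bytes.
Bytes at offsets 2..5: E3 9E A0 CA.
Little-endian: lowest address holds the least-significant byte.
Reassemble most-significant byte first: CA A0 9E E3 → 0xCAA09EE3.
0xCAA09EE3 = 3399524067.

3399524067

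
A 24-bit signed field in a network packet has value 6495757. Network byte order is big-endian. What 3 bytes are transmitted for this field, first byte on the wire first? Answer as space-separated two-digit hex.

63 1E 0D

6495757 in hexadecimal, padded to 24 bits, is 0x631E0D.
Split into bytes (most-significant first): 63 1E 0D.
In big-endian order the high byte comes first in memory.
So the memory order matches the most-significant-first order: 63 1E 0D.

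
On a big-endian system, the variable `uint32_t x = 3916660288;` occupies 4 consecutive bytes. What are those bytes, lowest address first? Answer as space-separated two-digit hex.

E9 73 7E 40

3916660288 in hexadecimal, padded to 32 bits, is 0xE9737E40.
Split into bytes (most-significant first): E9 73 7E 40.
In big-endian order the high byte comes first in memory.
So the memory order matches the most-significant-first order: E9 73 7E 40.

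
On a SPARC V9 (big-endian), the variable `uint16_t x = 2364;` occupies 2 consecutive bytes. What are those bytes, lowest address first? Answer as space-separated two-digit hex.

09 3C

2364 in hexadecimal, padded to 16 bits, is 0x093C.
Split into bytes (most-significant first): 09 3C.
Big-endian stores the most-significant byte at the lowest address.
So the memory order matches the most-significant-first order: 09 3C.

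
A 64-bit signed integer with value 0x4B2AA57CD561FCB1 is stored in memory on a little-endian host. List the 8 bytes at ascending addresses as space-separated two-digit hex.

Split into bytes (most-significant first): 4B 2A A5 7C D5 61 FC B1.
Little-endian stores the least-significant byte at the lowest address.
So at ascending addresses the bytes are B1 FC 61 D5 7C A5 2A 4B.

B1 FC 61 D5 7C A5 2A 4B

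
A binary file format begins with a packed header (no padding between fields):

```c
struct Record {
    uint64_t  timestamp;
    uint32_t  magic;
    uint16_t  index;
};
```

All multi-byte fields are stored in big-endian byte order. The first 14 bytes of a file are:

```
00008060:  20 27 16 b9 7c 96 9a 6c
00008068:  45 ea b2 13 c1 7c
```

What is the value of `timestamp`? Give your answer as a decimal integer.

`timestamp` is the first field, at byte offset 0, occupying 8 bytes.
Bytes at offsets 0..7: 20 27 16 B9 7C 96 9A 6C.
In big-endian order the high byte comes first in memory.
The bytes are already most-significant first: 0x202716B97C969A6C.
0x202716B97C969A6C = 2316845519220415084.

2316845519220415084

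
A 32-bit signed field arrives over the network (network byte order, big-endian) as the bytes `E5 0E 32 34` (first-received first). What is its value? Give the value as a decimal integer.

-452054476

Big-endian: lowest address holds the most-significant byte.
The bytes are already most-significant first: 0xE50E3234.
Top bit is set, so as a signed 32-bit value this is 0xE50E3234 − 2^32 = -452054476.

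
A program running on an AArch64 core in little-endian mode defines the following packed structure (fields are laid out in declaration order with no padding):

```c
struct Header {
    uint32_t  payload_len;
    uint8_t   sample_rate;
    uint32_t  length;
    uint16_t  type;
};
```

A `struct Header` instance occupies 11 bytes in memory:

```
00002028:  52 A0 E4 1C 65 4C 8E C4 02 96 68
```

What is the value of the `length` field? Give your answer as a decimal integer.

46435916

`length` follows `payload_len` (4 B), `sample_rate` (1 B), so it starts at offset 4 + 1 = 5 and occupies 4 bytes.
Bytes at offsets 5..8: 4C 8E C4 02.
Little-endian: lowest address holds the least-significant byte.
Reassemble most-significant byte first: 02 C4 8E 4C → 0x02C48E4C.
0x02C48E4C = 46435916.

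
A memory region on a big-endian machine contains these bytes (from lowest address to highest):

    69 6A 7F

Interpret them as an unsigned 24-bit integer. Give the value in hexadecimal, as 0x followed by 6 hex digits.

Big-endian stores the most-significant byte at the lowest address.
The bytes are already most-significant first: 0x696A7F.

0x696A7F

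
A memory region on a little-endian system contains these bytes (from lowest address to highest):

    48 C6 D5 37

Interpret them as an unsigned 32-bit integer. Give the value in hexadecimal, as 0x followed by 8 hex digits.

Little-endian: lowest address holds the least-significant byte.
Reassemble most-significant byte first: 37 D5 C6 48 → 0x37D5C648.

0x37D5C648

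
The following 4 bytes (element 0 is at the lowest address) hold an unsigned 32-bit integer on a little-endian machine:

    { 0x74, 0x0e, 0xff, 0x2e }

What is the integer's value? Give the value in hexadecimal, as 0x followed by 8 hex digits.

0x2EFF0E74

Little-endian: lowest address holds the least-significant byte.
Reassemble most-significant byte first: 2E FF 0E 74 → 0x2EFF0E74.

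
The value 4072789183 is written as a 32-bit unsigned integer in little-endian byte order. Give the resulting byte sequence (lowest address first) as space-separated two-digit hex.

4072789183 in hexadecimal, padded to 32 bits, is 0xF2C1D4BF.
Split into bytes (most-significant first): F2 C1 D4 BF.
Little-endian stores the least-significant byte at the lowest address.
So at ascending addresses the bytes are BF D4 C1 F2.

BF D4 C1 F2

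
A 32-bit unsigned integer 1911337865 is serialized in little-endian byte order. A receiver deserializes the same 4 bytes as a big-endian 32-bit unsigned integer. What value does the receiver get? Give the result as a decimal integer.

2310270065

1911337865 in 32-bit hexadecimal is 0x71ECB389.
Stored little-endian, the bytes at ascending addresses are 89 B3 EC 71.
Read back as big-endian, the last byte is least significant, giving 0x89B3EC71.
0x89B3EC71 = 2310270065.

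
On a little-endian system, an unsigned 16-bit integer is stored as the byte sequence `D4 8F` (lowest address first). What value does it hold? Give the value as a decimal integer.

36820

Little-endian: lowest address holds the least-significant byte.
Reassemble most-significant byte first: 8F D4 → 0x8FD4.
0x8FD4 = 36820.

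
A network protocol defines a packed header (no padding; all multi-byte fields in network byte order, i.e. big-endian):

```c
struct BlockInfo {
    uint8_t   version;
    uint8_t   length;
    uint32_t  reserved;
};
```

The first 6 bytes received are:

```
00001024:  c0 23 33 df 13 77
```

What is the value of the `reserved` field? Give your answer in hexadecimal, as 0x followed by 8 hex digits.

0x33DF1377

`reserved` follows `version` (1 B), `length` (1 B), so it starts at offset 1 + 1 = 2 and occupies 4 bytes.
Bytes at offsets 2..5: 33 DF 13 77.
Big-endian: lowest address holds the most-significant byte.
The bytes are already most-significant first: 0x33DF1377.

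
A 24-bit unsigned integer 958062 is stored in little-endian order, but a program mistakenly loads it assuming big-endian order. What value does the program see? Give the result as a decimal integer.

7249422

958062 in 24-bit hexadecimal is 0x0E9E6E.
Stored little-endian, the bytes at ascending addresses are 6E 9E 0E.
Read back as big-endian, the last byte is least significant, giving 0x6E9E0E.
0x6E9E0E = 7249422.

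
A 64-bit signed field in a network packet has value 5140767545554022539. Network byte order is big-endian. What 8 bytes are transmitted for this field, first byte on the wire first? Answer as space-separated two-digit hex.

5140767545554022539 in hexadecimal, padded to 64 bits, is 0x4757ACD8819AB08B.
Split into bytes (most-significant first): 47 57 AC D8 81 9A B0 8B.
In big-endian order the high byte comes first in memory.
So the memory order matches the most-significant-first order: 47 57 AC D8 81 9A B0 8B.

47 57 AC D8 81 9A B0 8B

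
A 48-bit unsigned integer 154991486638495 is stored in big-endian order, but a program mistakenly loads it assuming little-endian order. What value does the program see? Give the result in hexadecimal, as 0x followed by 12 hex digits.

154991486638495 in 48-bit hexadecimal is 0x8CF6C481199F.
Stored big-endian, the bytes at ascending addresses are 8C F6 C4 81 19 9F.
Read back as little-endian, the first byte is least significant, giving 0x9F1981C4F68C.

0x9F1981C4F68C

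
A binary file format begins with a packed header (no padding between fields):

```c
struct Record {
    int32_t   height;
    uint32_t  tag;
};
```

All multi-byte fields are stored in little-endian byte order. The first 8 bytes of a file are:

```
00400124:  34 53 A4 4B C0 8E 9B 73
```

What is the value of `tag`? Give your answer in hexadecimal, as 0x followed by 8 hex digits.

`tag` follows `height` (4 bytes), so it starts at byte offset 4 and occupies 4 bytes.
Bytes at offsets 4..7: C0 8E 9B 73.
Little-endian stores the least-significant byte at the lowest address.
Reassemble most-significant byte first: 73 9B 8E C0 → 0x739B8EC0.

0x739B8EC0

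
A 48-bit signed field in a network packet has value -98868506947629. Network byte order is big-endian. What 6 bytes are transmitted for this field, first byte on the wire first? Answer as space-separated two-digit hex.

A6 14 61 C3 8F D3

Two's complement of -98868506947629 in 48 bits: 98868506947629 = 0x59EB9E3C702D; invert → 0xA61461C38FD2; add 1 → 0xA61461C38FD3.
Split into bytes (most-significant first): A6 14 61 C3 8F D3.
Big-endian stores the most-significant byte at the lowest address.
So the memory order matches the most-significant-first order: A6 14 61 C3 8F D3.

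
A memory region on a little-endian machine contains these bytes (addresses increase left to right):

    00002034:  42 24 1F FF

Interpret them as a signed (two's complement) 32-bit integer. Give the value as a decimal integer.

Little-endian: lowest address holds the least-significant byte.
Reassemble most-significant byte first: FF 1F 24 42 → 0xFF1F2442.
Top bit is set, so as a signed 32-bit value this is 0xFF1F2442 − 2^32 = -14736318.

-14736318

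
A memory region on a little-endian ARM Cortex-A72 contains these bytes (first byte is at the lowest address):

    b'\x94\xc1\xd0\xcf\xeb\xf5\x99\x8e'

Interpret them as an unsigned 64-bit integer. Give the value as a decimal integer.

Little-endian: lowest address holds the least-significant byte.
Reassemble most-significant byte first: 8E 99 F5 EB CF D0 C1 94 → 0x8E99F5EBCFD0C194.
0x8E99F5EBCFD0C194 = 10275514417975181716.

10275514417975181716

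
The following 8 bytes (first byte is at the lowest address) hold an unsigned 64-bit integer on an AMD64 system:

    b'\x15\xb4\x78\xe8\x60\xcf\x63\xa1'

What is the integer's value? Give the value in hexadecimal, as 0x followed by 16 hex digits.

Little-endian stores the least-significant byte at the lowest address.
Reassemble most-significant byte first: A1 63 CF 60 E8 78 B4 15 → 0xA163CF60E878B415.

0xA163CF60E878B415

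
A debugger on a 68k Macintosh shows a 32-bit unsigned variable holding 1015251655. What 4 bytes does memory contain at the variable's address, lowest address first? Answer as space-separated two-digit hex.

3C 83 82 C7

1015251655 in hexadecimal, padded to 32 bits, is 0x3C8382C7.
Split into bytes (most-significant first): 3C 83 82 C7.
Big-endian: lowest address holds the most-significant byte.
So the memory order matches the most-significant-first order: 3C 83 82 C7.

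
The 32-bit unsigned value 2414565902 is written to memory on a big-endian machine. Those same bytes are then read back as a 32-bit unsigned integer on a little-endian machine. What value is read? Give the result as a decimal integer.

2414565902 in 32-bit hexadecimal is 0x8FEB5A0E.
Stored big-endian, the bytes at ascending addresses are 8F EB 5A 0E.
Read back as little-endian, the first byte is least significant, giving 0x0E5AEB8F.
0x0E5AEB8F = 240839567.

240839567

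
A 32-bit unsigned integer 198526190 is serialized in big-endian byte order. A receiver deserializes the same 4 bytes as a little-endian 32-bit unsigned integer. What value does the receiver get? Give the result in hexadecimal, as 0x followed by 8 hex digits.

198526190 in 32-bit hexadecimal is 0x0BD544EE.
Stored big-endian, the bytes at ascending addresses are 0B D5 44 EE.
Read back as little-endian, the first byte is least significant, giving 0xEE44D50B.

0xEE44D50B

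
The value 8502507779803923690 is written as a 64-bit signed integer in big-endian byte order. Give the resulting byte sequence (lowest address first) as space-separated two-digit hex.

75 FE F9 C7 0B 35 44 EA

8502507779803923690 in hexadecimal, padded to 64 bits, is 0x75FEF9C70B3544EA.
Split into bytes (most-significant first): 75 FE F9 C7 0B 35 44 EA.
Big-endian: lowest address holds the most-significant byte.
So the memory order matches the most-significant-first order: 75 FE F9 C7 0B 35 44 EA.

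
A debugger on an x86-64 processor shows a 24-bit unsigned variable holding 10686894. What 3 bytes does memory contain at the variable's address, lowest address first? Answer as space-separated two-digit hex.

10686894 in hexadecimal, padded to 24 bits, is 0xA311AE.
Split into bytes (most-significant first): A3 11 AE.
In little-endian order the low byte comes first in memory.
So at ascending addresses the bytes are AE 11 A3.

AE 11 A3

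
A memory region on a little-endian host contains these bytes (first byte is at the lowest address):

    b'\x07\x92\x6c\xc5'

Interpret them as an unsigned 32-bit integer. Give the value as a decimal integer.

Little-endian stores the least-significant byte at the lowest address.
Reassemble most-significant byte first: C5 6C 92 07 → 0xC56C9207.
0xC56C9207 = 3312226823.

3312226823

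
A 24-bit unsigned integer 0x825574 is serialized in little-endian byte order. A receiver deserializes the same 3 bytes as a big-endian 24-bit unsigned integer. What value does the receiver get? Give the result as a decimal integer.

7624066

Stored little-endian, the bytes at ascending addresses are 74 55 82.
Read back as big-endian, the last byte is least significant, giving 0x745582.
0x745582 = 7624066.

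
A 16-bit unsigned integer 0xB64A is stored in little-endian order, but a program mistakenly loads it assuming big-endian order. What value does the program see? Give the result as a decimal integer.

Stored little-endian, the bytes at ascending addresses are 4A B6.
Read back as big-endian, the last byte is least significant, giving 0x4AB6.
0x4AB6 = 19126.

19126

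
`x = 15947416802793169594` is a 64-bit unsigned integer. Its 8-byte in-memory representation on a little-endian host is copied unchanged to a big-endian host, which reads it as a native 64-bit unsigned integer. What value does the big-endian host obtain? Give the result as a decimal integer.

15947416802793169594 in 64-bit hexadecimal is 0xDD509B16CF9522BA.
Stored little-endian, the bytes at ascending addresses are BA 22 95 CF 16 9B 50 DD.
Read back as big-endian, the last byte is least significant, giving 0xBA2295CF169B50DD.
0xBA2295CF169B50DD = 13412447356932804829.

13412447356932804829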